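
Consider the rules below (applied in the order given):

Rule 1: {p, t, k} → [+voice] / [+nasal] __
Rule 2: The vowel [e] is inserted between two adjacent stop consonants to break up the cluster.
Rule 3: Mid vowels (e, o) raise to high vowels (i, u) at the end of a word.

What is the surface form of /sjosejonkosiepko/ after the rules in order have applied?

sjosejongosiepeku

Rule 1 (post-nasal voicing): /k/ is a voiceless stop immediately after the nasal /n/, so it voices to [g]. /sjosejonkosiepko/ → sjosejongosiepko.
Rule 2 (stop-cluster e-epenthesis): /p/ and /k/ form a stop–stop cluster, so [e] is inserted between them. /sjosejongosiepko/ → sjosejongosiepeko.
Rule 3 (final vowel raising): /o/ is a mid vowel in word-final position, so it raises to [u]. /sjosejongosiepeko/ → sjosejongosiepeku.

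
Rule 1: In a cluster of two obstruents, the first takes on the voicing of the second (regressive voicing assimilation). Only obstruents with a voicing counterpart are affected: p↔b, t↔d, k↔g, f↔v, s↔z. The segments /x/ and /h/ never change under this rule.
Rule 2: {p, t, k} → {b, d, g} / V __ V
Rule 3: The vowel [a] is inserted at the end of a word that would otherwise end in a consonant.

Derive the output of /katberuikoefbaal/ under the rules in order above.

kadberuigoevbaala

Rule 1 (regressive voicing assimilation): /t/ precedes the voiced obstruent /b/, so it voices to [d] by assimilation. /f/ precedes the voiced obstruent /b/, so it voices to [v] by assimilation. /katberuikoefbaal/ → kadberuikoevbaal.
Rule 2 (intervocalic voicing): /k/ is a voiceless stop between vowels /i/ and /o/, so it voices to [g]. /kadberuikoevbaal/ → kadberuigoevbaal.
Rule 3 (final a-epenthesis): the form ends in the consonant /l/, so [a] is inserted word-finally. /kadberuigoevbaal/ → kadberuigoevbaala.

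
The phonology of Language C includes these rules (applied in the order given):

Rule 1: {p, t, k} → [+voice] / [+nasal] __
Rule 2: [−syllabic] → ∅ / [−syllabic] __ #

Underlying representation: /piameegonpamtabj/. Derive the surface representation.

Rule 1 (post-nasal voicing): /p/ is a voiceless stop immediately after the nasal /n/, so it voices to [b]. /t/ is a voiceless stop immediately after the nasal /m/, so it voices to [d]. /piameegonpamtabj/ → piameegonbamdabj.
Rule 2 (final cluster simplification): /j/ is the second consonant of a word-final cluster /bj/, so it deletes. /piameegonbamdabj/ → piameegonbamdab.

piameegonbamdab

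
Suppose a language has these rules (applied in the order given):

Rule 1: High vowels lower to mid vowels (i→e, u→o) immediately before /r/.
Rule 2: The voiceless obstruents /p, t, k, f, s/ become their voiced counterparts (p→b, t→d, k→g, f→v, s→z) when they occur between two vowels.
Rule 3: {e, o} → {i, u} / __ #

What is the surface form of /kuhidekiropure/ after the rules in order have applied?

Rule 1 (pre-rhotic lowering): /i/ is a high vowel immediately before /r/, so it lowers to [e]. /u/ is a high vowel immediately before /r/, so it lowers to [o]. /kuhidekiropure/ → kuhidekeropore.
Rule 2 (intervocalic voicing): /k/ is a voiceless obstruent between vowels /e/ and /e/, so it voices to [g]. /p/ is a voiceless obstruent between vowels /o/ and /o/, so it voices to [b]. /kuhidekeropore/ → kuhidegerobore.
Rule 3 (final vowel raising): /e/ is a mid vowel in word-final position, so it raises to [i]. /kuhidegerobore/ → kuhidegerobori.

kuhidegerobori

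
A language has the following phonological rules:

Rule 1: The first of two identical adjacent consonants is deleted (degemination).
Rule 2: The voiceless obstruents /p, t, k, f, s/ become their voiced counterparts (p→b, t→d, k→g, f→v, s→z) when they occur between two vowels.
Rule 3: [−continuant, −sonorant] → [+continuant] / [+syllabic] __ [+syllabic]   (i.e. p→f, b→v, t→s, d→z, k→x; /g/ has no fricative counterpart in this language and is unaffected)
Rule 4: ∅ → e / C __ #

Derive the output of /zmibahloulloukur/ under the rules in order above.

zmivahloulougure

Rule 1 (degemination): /ll/ is a geminate; the first /l/ deletes. /zmibahloulloukur/ → zmibahlouloukur.
Rule 2 (intervocalic voicing): /k/ is a voiceless obstruent between vowels /u/ and /u/, so it voices to [g]. /zmibahlouloukur/ → zmibahloulougur.
Rule 3 (intervocalic spirantization): /b/ is a stop between vowels /i/ and /a/, so it spirantizes to the fricative [v]. /zmibahloulougur/ → zmivahloulougur.
Rule 4 (final e-epenthesis): the form ends in the consonant /r/, so [e] is inserted word-finally. /zmivahloulougur/ → zmivahloulougure.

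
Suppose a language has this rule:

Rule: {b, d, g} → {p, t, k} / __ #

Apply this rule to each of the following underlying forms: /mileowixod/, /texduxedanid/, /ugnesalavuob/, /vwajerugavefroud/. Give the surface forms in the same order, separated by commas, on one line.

mileowixot, texduxedanit, ugnesalavuop, vwajerugavefrout

/mileowixod/: /d/ is a voiced stop in word-final position, so it devoices to [t]. → [mileowixot].
/texduxedanid/: /d/ is a voiced stop in word-final position, so it devoices to [t]. → [texduxedanit].
/ugnesalavuob/: /b/ is a voiced stop in word-final position, so it devoices to [p]. → [ugnesalavuop].
/vwajerugavefroud/: /d/ is a voiced stop in word-final position, so it devoices to [t]. → [vwajerugavefrout].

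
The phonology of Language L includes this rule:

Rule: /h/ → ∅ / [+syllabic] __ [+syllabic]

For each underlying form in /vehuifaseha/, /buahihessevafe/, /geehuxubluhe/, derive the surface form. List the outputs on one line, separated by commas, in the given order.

/vehuifaseha/: /h/ occurs between vowels /e/ and /u/, so it deletes. /h/ occurs between vowels /e/ and /a/, so it deletes. → [veuifasea].
/buahihessevafe/: /h/ occurs between vowels /a/ and /i/, so it deletes. /h/ occurs between vowels /i/ and /e/, so it deletes. → [buaiessevafe].
/geehuxubluhe/: /h/ occurs between vowels /e/ and /u/, so it deletes. /h/ occurs between vowels /u/ and /e/, so it deletes. → [geeuxublue].

veuifasea, buaiessevafe, geeuxublue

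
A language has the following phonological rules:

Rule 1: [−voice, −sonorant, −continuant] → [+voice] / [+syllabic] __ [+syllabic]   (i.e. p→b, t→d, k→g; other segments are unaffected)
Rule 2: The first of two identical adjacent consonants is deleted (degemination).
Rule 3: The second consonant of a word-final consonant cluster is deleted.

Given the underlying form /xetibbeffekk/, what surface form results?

xedibefek

Rule 1 (intervocalic voicing): /t/ is a voiceless stop between vowels /e/ and /i/, so it voices to [d]. /xetibbeffekk/ → xedibbeffekk.
Rule 2 (degemination): /bb/ is a geminate; the first /b/ deletes. /ff/ is a geminate; the first /f/ deletes. /kk/ is a geminate; the first /k/ deletes. /xedibbeffekk/ → xedibefek.
Rule 3 (final cluster simplification): no segment meets the environment; /xedibefek/ is unchanged.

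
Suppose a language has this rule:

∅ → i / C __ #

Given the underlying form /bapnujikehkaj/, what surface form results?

bapnujikehkaji

the form ends in the consonant /j/, so [i] is inserted word-finally.
Surface form: [bapnujikehkaji].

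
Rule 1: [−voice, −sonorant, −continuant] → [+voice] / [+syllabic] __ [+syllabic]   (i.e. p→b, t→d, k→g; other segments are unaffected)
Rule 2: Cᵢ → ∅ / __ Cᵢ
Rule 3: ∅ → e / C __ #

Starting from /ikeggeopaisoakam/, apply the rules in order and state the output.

Rule 1 (intervocalic voicing): /k/ is a voiceless stop between vowels /i/ and /e/, so it voices to [g]. /p/ is a voiceless stop between vowels /o/ and /a/, so it voices to [b]. /k/ is a voiceless stop between vowels /a/ and /a/, so it voices to [g]. /ikeggeopaisoakam/ → igeggeobaisoagam.
Rule 2 (degemination): /gg/ is a geminate; the first /g/ deletes. /igeggeobaisoagam/ → igegeobaisoagam.
Rule 3 (final e-epenthesis): the form ends in the consonant /m/, so [e] is inserted word-finally. /igegeobaisoagam/ → igegeobaisoagame.

igegeobaisoagame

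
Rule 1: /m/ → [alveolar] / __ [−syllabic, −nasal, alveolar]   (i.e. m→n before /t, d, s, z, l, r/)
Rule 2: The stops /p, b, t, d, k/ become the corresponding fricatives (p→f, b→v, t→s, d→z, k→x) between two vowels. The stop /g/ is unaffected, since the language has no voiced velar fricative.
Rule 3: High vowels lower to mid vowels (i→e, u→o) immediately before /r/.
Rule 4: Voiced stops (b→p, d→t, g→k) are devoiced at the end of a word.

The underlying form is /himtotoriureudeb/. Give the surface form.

Rule 1 (nasal place assimilation): /m/ precedes the alveolar consonant /t/, so it assimilates in place to [n]. /himtotoriureudeb/ → hintotoriureudeb.
Rule 2 (intervocalic spirantization): /t/ is a stop between vowels /o/ and /o/, so it spirantizes to the fricative [s]. /d/ is a stop between vowels /u/ and /e/, so it spirantizes to the fricative [z]. /hintotoriureudeb/ → hintosoriureuzeb.
Rule 3 (pre-rhotic lowering): /u/ is a high vowel immediately before /r/, so it lowers to [o]. /hintosoriureuzeb/ → hintosorioreuzeb.
Rule 4 (final devoicing): /b/ is a voiced stop in word-final position, so it devoices to [p]. /hintosorioreuzeb/ → hintosorioreuzep.

hintosorioreuzep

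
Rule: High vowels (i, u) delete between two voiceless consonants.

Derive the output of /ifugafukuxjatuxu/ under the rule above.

/u/ is a high vowel flanked by voiceless consonants /f/ and /k/, so it deletes.
/u/ is a high vowel flanked by voiceless consonants /k/ and /x/, so it deletes.
/u/ is a high vowel flanked by voiceless consonants /t/ and /x/, so it deletes.
Surface form: [ifugafkxjatxu].

ifugafkxjatxu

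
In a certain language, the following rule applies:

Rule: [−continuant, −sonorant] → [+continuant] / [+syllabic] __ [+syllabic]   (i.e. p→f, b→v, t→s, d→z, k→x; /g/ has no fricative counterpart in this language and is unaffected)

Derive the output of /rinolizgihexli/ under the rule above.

No segment of /rinolizgihexli/ meets the structural description of the rule, so the form surfaces unchanged.

rinolizgihexli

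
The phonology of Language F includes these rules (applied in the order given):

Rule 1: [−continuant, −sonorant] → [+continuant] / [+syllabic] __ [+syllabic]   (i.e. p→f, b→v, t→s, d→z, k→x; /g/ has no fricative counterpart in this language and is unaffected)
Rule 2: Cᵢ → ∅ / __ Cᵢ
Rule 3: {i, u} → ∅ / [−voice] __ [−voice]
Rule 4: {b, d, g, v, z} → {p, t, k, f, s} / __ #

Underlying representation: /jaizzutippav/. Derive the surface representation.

jaizuspaf

Rule 1 (intervocalic spirantization): /t/ is a stop between vowels /u/ and /i/, so it spirantizes to the fricative [s]. /jaizzutippav/ → jaizzusippav.
Rule 2 (degemination): /zz/ is a geminate; the first /z/ deletes. /pp/ is a geminate; the first /p/ deletes. /jaizzusippav/ → jaizusipav.
Rule 3 (high vowel syncope): /i/ is a high vowel flanked by voiceless consonants /s/ and /p/, so it deletes. /jaizusipav/ → jaizuspav.
Rule 4 (final devoicing): /v/ is a voiced obstruent in word-final position, so it devoices to [f]. /jaizuspav/ → jaizuspaf.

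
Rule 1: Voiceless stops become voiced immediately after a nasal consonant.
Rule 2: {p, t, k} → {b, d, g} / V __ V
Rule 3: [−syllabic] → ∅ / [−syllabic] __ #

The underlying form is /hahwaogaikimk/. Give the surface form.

Rule 1 (post-nasal voicing): /k/ is a voiceless stop immediately after the nasal /m/, so it voices to [g]. /hahwaogaikimk/ → hahwaogaikimg.
Rule 2 (intervocalic voicing): /k/ is a voiceless stop between vowels /i/ and /i/, so it voices to [g]. /hahwaogaikimg/ → hahwaogaigimg.
Rule 3 (final cluster simplification): /g/ is the second consonant of a word-final cluster /mg/, so it deletes. /hahwaogaigimg/ → hahwaogaigim.

hahwaogaigim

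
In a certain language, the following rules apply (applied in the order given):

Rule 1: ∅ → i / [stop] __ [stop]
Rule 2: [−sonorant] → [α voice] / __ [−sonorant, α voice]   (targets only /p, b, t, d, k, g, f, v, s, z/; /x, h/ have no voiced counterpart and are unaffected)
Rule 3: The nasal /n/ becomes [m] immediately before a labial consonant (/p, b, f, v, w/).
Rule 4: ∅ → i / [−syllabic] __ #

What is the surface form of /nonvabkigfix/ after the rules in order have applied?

nomvabikikfixi

Rule 1 (stop-cluster i-epenthesis): /b/ and /k/ form a stop–stop cluster, so [i] is inserted between them. /nonvabkigfix/ → nonvabikigfix.
Rule 2 (regressive voicing assimilation): /g/ precedes the voiceless obstruent /f/, so it devoices to [k] by assimilation. /nonvabikigfix/ → nonvabikikfix.
Rule 3 (nasal place assimilation): /n/ precedes the labial consonant /v/, so it assimilates in place to [m]. /nonvabikikfix/ → nomvabikikfix.
Rule 4 (final i-epenthesis): the form ends in the consonant /x/, so [i] is inserted word-finally. /nomvabikikfix/ → nomvabikikfixi.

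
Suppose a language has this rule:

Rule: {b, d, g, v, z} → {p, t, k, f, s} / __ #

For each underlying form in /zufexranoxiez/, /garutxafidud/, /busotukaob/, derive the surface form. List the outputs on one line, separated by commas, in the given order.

zufexranoxies, garutxafidut, busotukaop

/zufexranoxiez/: /z/ is a voiced obstruent in word-final position, so it devoices to [s]. → [zufexranoxies].
/garutxafidud/: /d/ is a voiced obstruent in word-final position, so it devoices to [t]. → [garutxafidut].
/busotukaob/: /b/ is a voiced obstruent in word-final position, so it devoices to [p]. → [busotukaop].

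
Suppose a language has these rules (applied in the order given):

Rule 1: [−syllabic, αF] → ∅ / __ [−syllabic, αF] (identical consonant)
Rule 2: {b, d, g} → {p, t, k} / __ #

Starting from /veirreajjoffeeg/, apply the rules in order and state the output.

Rule 1 (degemination): /rr/ is a geminate; the first /r/ deletes. /jj/ is a geminate; the first /j/ deletes. /ff/ is a geminate; the first /f/ deletes. /veirreajjoffeeg/ → veireajofeeg.
Rule 2 (final devoicing): /g/ is a voiced stop in word-final position, so it devoices to [k]. /veireajofeeg/ → veireajofeek.

veireajofeek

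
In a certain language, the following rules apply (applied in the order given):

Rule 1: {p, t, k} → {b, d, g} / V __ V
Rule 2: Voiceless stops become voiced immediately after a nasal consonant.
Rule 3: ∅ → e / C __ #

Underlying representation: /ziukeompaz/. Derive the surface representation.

Rule 1 (intervocalic voicing): /k/ is a voiceless stop between vowels /u/ and /e/, so it voices to [g]. /ziukeompaz/ → ziugeompaz.
Rule 2 (post-nasal voicing): /p/ is a voiceless stop immediately after the nasal /m/, so it voices to [b]. /ziugeompaz/ → ziugeombaz.
Rule 3 (final e-epenthesis): the form ends in the consonant /z/, so [e] is inserted word-finally. /ziugeombaz/ → ziugeombaze.

ziugeombaze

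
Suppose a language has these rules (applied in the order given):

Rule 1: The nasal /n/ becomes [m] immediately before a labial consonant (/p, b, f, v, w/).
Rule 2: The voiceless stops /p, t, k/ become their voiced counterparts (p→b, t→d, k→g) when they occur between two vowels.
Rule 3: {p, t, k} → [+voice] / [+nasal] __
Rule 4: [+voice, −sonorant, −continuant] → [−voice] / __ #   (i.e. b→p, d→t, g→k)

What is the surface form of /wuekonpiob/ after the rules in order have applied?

wuegombiop

Rule 1 (nasal place assimilation): /n/ precedes the labial consonant /p/, so it assimilates in place to [m]. /wuekonpiob/ → wuekompiob.
Rule 2 (intervocalic voicing): /k/ is a voiceless stop between vowels /e/ and /o/, so it voices to [g]. /wuekompiob/ → wuegompiob.
Rule 3 (post-nasal voicing): /p/ is a voiceless stop immediately after the nasal /m/, so it voices to [b]. /wuegompiob/ → wuegombiob.
Rule 4 (final devoicing): /b/ is a voiced stop in word-final position, so it devoices to [p]. /wuegombiob/ → wuegombiop.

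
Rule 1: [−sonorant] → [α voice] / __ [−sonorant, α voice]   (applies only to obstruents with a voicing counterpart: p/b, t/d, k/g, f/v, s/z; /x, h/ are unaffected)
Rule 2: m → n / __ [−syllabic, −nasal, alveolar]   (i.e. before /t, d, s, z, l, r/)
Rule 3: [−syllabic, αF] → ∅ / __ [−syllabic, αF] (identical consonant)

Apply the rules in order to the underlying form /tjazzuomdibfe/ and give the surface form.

tjazuondipfe

Rule 1 (regressive voicing assimilation): /b/ precedes the voiceless obstruent /f/, so it devoices to [p] by assimilation. /tjazzuomdibfe/ → tjazzuomdipfe.
Rule 2 (nasal place assimilation): /m/ precedes the alveolar consonant /d/, so it assimilates in place to [n]. /tjazzuomdipfe/ → tjazzuondipfe.
Rule 3 (degemination): /zz/ is a geminate; the first /z/ deletes. /tjazzuondipfe/ → tjazuondipfe.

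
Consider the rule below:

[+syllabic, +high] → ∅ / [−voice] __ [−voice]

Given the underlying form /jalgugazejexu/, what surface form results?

No segment of /jalgugazejexu/ meets the structural description of the rule, so the form surfaces unchanged.

jalgugazejexu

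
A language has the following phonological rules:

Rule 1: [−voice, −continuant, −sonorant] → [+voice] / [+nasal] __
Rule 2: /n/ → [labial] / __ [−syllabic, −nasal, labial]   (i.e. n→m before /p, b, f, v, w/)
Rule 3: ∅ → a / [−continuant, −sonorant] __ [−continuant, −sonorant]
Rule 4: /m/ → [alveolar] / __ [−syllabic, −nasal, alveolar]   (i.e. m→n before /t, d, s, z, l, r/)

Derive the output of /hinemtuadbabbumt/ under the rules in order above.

Rule 1 (post-nasal voicing): /t/ is a voiceless stop immediately after the nasal /m/, so it voices to [d]. /t/ is a voiceless stop immediately after the nasal /m/, so it voices to [d]. /hinemtuadbabbumt/ → hinemduadbabbumd.
Rule 2 (nasal place assimilation): no segment meets the environment; /hinemduadbabbumd/ is unchanged.
Rule 3 (stop-cluster a-epenthesis): /d/ and /b/ form a stop–stop cluster, so [a] is inserted between them. /b/ and /b/ form a stop–stop cluster, so [a] is inserted between them. /hinemduadbabbumd/ → hinemduadabababumd.
Rule 4 (nasal place assimilation): /m/ precedes the alveolar consonant /d/, so it assimilates in place to [n]. /m/ precedes the alveolar consonant /d/, so it assimilates in place to [n]. /hinemduadabababumd/ → hinenduadabababund.

hinenduadabababund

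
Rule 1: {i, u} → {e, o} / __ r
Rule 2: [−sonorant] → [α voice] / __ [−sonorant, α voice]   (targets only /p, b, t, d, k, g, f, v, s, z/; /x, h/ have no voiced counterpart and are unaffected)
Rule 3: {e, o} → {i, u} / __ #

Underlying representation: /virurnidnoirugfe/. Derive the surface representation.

verornidnoerukfi

Rule 1 (pre-rhotic lowering): /i/ is a high vowel immediately before /r/, so it lowers to [e]. /u/ is a high vowel immediately before /r/, so it lowers to [o]. /i/ is a high vowel immediately before /r/, so it lowers to [e]. /virurnidnoirugfe/ → verornidnoerugfe.
Rule 2 (regressive voicing assimilation): /g/ precedes the voiceless obstruent /f/, so it devoices to [k] by assimilation. /verornidnoerugfe/ → verornidnoerukfe.
Rule 3 (final vowel raising): /e/ is a mid vowel in word-final position, so it raises to [i]. /verornidnoerukfe/ → verornidnoerukfi.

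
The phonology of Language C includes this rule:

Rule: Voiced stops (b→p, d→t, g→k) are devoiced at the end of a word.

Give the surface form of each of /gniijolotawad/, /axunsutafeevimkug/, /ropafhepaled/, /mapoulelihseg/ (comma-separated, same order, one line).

gniijolotawat, axunsutafeevimkuk, ropafhepalet, mapoulelihsek

/gniijolotawad/: /d/ is a voiced stop in word-final position, so it devoices to [t]. → [gniijolotawat].
/axunsutafeevimkug/: /g/ is a voiced stop in word-final position, so it devoices to [k]. → [axunsutafeevimkuk].
/ropafhepaled/: /d/ is a voiced stop in word-final position, so it devoices to [t]. → [ropafhepalet].
/mapoulelihseg/: /g/ is a voiced stop in word-final position, so it devoices to [k]. → [mapoulelihsek].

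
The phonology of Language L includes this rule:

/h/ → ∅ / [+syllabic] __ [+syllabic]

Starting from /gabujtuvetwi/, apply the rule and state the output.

gabujtuvetwi

No segment of /gabujtuvetwi/ meets the structural description of the rule, so the form surfaces unchanged.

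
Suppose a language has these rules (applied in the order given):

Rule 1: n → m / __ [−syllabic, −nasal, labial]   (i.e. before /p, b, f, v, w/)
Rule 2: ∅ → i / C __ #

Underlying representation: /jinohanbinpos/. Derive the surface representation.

Rule 1 (nasal place assimilation): /n/ precedes the labial consonant /b/, so it assimilates in place to [m]. /n/ precedes the labial consonant /p/, so it assimilates in place to [m]. /jinohanbinpos/ → jinohambimpos.
Rule 2 (final i-epenthesis): the form ends in the consonant /s/, so [i] is inserted word-finally. /jinohambimpos/ → jinohambimposi.

jinohambimposi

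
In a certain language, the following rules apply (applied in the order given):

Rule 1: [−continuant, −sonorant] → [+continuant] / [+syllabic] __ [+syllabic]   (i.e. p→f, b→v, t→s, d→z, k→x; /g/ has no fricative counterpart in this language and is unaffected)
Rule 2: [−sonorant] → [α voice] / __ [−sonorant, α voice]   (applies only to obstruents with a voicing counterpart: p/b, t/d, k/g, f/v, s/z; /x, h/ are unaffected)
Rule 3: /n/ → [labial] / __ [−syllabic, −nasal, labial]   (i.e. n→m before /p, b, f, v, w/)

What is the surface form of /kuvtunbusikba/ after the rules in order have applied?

Rule 1 (intervocalic spirantization): no segment meets the environment; /kuvtunbusikba/ is unchanged.
Rule 2 (regressive voicing assimilation): /v/ precedes the voiceless obstruent /t/, so it devoices to [f] by assimilation. /k/ precedes the voiced obstruent /b/, so it voices to [g] by assimilation. /kuvtunbusikba/ → kuftunbusigba.
Rule 3 (nasal place assimilation): /n/ precedes the labial consonant /b/, so it assimilates in place to [m]. /kuftunbusigba/ → kuftumbusigba.

kuftumbusigba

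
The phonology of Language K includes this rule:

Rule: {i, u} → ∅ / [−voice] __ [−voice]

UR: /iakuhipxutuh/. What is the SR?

iakhpxth

/u/ is a high vowel flanked by voiceless consonants /k/ and /h/, so it deletes.
/i/ is a high vowel flanked by voiceless consonants /h/ and /p/, so it deletes.
/u/ is a high vowel flanked by voiceless consonants /x/ and /t/, so it deletes.
/u/ is a high vowel flanked by voiceless consonants /t/ and /h/, so it deletes.
The other instance of /i/ does not occur in the required environment and remains unchanged.
Surface form: [iakhpxth].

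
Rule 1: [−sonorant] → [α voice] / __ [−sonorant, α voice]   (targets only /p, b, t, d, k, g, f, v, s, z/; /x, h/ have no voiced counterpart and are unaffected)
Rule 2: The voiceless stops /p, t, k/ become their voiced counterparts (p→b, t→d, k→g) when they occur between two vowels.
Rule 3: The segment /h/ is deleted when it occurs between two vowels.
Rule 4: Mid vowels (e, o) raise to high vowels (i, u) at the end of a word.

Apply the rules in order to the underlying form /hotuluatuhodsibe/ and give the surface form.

hoduluaduotsibi

Rule 1 (regressive voicing assimilation): /d/ precedes the voiceless obstruent /s/, so it devoices to [t] by assimilation. /hotuluatuhodsibe/ → hotuluatuhotsibe.
Rule 2 (intervocalic voicing): /t/ is a voiceless stop between vowels /o/ and /u/, so it voices to [d]. /t/ is a voiceless stop between vowels /a/ and /u/, so it voices to [d]. /hotuluatuhotsibe/ → hoduluaduhotsibe.
Rule 3 (intervocalic h-deletion): /h/ occurs between vowels /u/ and /o/, so it deletes. /hoduluaduhotsibe/ → hoduluaduotsibe.
Rule 4 (final vowel raising): /e/ is a mid vowel in word-final position, so it raises to [i]. /hoduluaduotsibe/ → hoduluaduotsibi.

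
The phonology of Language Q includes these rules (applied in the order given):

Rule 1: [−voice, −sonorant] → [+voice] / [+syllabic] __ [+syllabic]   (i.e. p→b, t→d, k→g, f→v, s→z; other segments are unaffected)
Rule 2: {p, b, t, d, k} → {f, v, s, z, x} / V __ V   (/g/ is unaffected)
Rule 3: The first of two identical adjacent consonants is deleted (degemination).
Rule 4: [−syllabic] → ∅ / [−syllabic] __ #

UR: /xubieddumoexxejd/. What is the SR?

Rule 1 (intervocalic voicing): no segment meets the environment; /xubieddumoexxejd/ is unchanged.
Rule 2 (intervocalic spirantization): /b/ is a stop between vowels /u/ and /i/, so it spirantizes to the fricative [v]. /xubieddumoexxejd/ → xuvieddumoexxejd.
Rule 3 (degemination): /dd/ is a geminate; the first /d/ deletes. /xx/ is a geminate; the first /x/ deletes. /xuvieddumoexxejd/ → xuviedumoexejd.
Rule 4 (final cluster simplification): /d/ is the second consonant of a word-final cluster /jd/, so it deletes. /xuviedumoexejd/ → xuviedumoexej.

xuviedumoexej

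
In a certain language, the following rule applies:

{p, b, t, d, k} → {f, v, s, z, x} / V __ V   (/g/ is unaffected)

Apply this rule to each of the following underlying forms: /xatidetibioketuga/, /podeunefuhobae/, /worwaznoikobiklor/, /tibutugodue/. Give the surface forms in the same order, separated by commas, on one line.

xasizesivioxesuga, pozeunefuhovae, worwaznoixoviklor, tivusugozue

/xatidetibioketuga/: /t/ is a stop between vowels /a/ and /i/, so it spirantizes to the fricative [s]. /d/ is a stop between vowels /i/ and /e/, so it spirantizes to the fricative [z]. /t/ is a stop between vowels /e/ and /i/, so it spirantizes to the fricative [s]. /b/ is a stop between vowels /i/ and /i/, so it spirantizes to the fricative [v]. /k/ is a stop between vowels /o/ and /e/, so it spirantizes to the fricative [x]. /t/ is a stop between vowels /e/ and /u/, so it spirantizes to the fricative [s]. → [xasizesivioxesuga].
/podeunefuhobae/: /d/ is a stop between vowels /o/ and /e/, so it spirantizes to the fricative [z]. /b/ is a stop between vowels /o/ and /a/, so it spirantizes to the fricative [v]. → [pozeunefuhovae].
/worwaznoikobiklor/: /k/ is a stop between vowels /i/ and /o/, so it spirantizes to the fricative [x]. /b/ is a stop between vowels /o/ and /i/, so it spirantizes to the fricative [v]. → [worwaznoixoviklor].
/tibutugodue/: /b/ is a stop between vowels /i/ and /u/, so it spirantizes to the fricative [v]. /t/ is a stop between vowels /u/ and /u/, so it spirantizes to the fricative [s]. /d/ is a stop between vowels /o/ and /u/, so it spirantizes to the fricative [z]. → [tivusugozue].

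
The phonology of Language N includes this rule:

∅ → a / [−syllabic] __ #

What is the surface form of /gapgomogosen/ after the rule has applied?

the form ends in the consonant /n/, so [a] is inserted word-finally.
Surface form: [gapgomogosena].

gapgomogosena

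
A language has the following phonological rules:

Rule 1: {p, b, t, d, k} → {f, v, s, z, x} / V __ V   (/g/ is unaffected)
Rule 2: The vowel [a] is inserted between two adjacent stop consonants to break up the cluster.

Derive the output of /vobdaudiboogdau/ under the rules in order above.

Rule 1 (intervocalic spirantization): /d/ is a stop between vowels /u/ and /i/, so it spirantizes to the fricative [z]. /b/ is a stop between vowels /i/ and /o/, so it spirantizes to the fricative [v]. /vobdaudiboogdau/ → vobdauzivoogdau.
Rule 2 (stop-cluster a-epenthesis): /b/ and /d/ form a stop–stop cluster, so [a] is inserted between them. /g/ and /d/ form a stop–stop cluster, so [a] is inserted between them. /vobdauzivoogdau/ → vobadauzivoogadau.

vobadauzivoogadau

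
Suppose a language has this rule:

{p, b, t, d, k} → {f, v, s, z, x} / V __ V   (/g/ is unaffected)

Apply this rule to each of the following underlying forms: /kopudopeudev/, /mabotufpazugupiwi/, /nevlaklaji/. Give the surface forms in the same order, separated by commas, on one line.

/kopudopeudev/: /p/ is a stop between vowels /o/ and /u/, so it spirantizes to the fricative [f]. /d/ is a stop between vowels /u/ and /o/, so it spirantizes to the fricative [z]. /p/ is a stop between vowels /o/ and /e/, so it spirantizes to the fricative [f]. /d/ is a stop between vowels /u/ and /e/, so it spirantizes to the fricative [z]. → [kofuzofeuzev].
/mabotufpazugupiwi/: /b/ is a stop between vowels /a/ and /o/, so it spirantizes to the fricative [v]. /t/ is a stop between vowels /o/ and /u/, so it spirantizes to the fricative [s]. /p/ is a stop between vowels /u/ and /i/, so it spirantizes to the fricative [f]. → [mavosufpazugufiwi].
/nevlaklaji/: the rule's environment is not met; surfaces unchanged as [nevlaklaji].

kofuzofeuzev, mavosufpazugufiwi, nevlaklaji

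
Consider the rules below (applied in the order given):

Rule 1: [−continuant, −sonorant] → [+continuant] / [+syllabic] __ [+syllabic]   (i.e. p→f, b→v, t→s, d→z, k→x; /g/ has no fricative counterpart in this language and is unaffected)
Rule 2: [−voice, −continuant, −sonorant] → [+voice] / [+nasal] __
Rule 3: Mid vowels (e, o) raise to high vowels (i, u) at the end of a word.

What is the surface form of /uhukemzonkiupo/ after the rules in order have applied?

uhuxemzongiufu

Rule 1 (intervocalic spirantization): /k/ is a stop between vowels /u/ and /e/, so it spirantizes to the fricative [x]. /p/ is a stop between vowels /u/ and /o/, so it spirantizes to the fricative [f]. /uhukemzonkiupo/ → uhuxemzonkiufo.
Rule 2 (post-nasal voicing): /k/ is a voiceless stop immediately after the nasal /n/, so it voices to [g]. /uhuxemzonkiufo/ → uhuxemzongiufo.
Rule 3 (final vowel raising): /o/ is a mid vowel in word-final position, so it raises to [u]. /uhuxemzongiufo/ → uhuxemzongiufu.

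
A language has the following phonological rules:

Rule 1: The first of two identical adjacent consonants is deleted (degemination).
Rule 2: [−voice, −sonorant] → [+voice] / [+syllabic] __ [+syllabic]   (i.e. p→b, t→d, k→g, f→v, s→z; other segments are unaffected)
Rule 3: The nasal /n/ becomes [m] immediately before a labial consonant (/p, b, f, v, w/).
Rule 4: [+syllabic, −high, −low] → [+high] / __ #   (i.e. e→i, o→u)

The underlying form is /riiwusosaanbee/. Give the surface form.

Rule 1 (degemination): no segment meets the environment; /riiwusosaanbee/ is unchanged.
Rule 2 (intervocalic voicing): /s/ is a voiceless obstruent between vowels /u/ and /o/, so it voices to [z]. /s/ is a voiceless obstruent between vowels /o/ and /a/, so it voices to [z]. /riiwusosaanbee/ → riiwuzozaanbee.
Rule 3 (nasal place assimilation): /n/ precedes the labial consonant /b/, so it assimilates in place to [m]. /riiwuzozaanbee/ → riiwuzozaambee.
Rule 4 (final vowel raising): /e/ is a mid vowel in word-final position, so it raises to [i]. /riiwuzozaambee/ → riiwuzozaambei.

riiwuzozaambei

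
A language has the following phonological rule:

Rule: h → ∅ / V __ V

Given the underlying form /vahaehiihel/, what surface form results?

/h/ occurs between vowels /a/ and /a/, so it deletes.
/h/ occurs between vowels /e/ and /i/, so it deletes.
/h/ occurs between vowels /i/ and /e/, so it deletes.
Surface form: [vaaeiiel].

vaaeiiel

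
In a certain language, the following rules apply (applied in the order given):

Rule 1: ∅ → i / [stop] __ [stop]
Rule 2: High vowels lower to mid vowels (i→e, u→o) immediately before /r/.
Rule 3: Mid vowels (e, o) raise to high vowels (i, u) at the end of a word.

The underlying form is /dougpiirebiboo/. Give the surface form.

dougipierebibou

Rule 1 (stop-cluster i-epenthesis): /g/ and /p/ form a stop–stop cluster, so [i] is inserted between them. /dougpiirebiboo/ → dougipiirebiboo.
Rule 2 (pre-rhotic lowering): /i/ is a high vowel immediately before /r/, so it lowers to [e]. /dougipiirebiboo/ → dougipierebiboo.
Rule 3 (final vowel raising): /o/ is a mid vowel in word-final position, so it raises to [u]. /dougipierebiboo/ → dougipierebibou.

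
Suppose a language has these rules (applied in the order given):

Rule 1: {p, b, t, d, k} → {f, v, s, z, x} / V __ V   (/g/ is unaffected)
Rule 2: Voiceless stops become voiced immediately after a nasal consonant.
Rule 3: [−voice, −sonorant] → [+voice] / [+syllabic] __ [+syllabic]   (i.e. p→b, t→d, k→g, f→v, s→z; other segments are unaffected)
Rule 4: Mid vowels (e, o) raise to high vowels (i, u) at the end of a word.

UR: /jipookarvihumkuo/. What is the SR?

jivooxarvihumguu

Rule 1 (intervocalic spirantization): /p/ is a stop between vowels /i/ and /o/, so it spirantizes to the fricative [f]. /k/ is a stop between vowels /o/ and /a/, so it spirantizes to the fricative [x]. /jipookarvihumkuo/ → jifooxarvihumkuo.
Rule 2 (post-nasal voicing): /k/ is a voiceless stop immediately after the nasal /m/, so it voices to [g]. /jifooxarvihumkuo/ → jifooxarvihumguo.
Rule 3 (intervocalic voicing): /f/ is a voiceless obstruent between vowels /i/ and /o/, so it voices to [v]. /jifooxarvihumguo/ → jivooxarvihumguo.
Rule 4 (final vowel raising): /o/ is a mid vowel in word-final position, so it raises to [u]. /jivooxarvihumguo/ → jivooxarvihumguu.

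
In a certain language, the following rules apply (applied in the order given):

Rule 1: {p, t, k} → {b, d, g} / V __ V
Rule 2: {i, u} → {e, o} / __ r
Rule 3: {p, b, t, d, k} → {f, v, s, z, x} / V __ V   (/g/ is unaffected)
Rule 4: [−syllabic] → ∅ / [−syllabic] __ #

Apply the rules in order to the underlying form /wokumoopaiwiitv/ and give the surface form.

wogumoovaiwiit

Rule 1 (intervocalic voicing): /k/ is a voiceless stop between vowels /o/ and /u/, so it voices to [g]. /p/ is a voiceless stop between vowels /o/ and /a/, so it voices to [b]. /wokumoopaiwiitv/ → wogumoobaiwiitv.
Rule 2 (pre-rhotic lowering): no segment meets the environment; /wogumoobaiwiitv/ is unchanged.
Rule 3 (intervocalic spirantization): /b/ is a stop between vowels /o/ and /a/, so it spirantizes to the fricative [v]. /wogumoobaiwiitv/ → wogumoovaiwiitv.
Rule 4 (final cluster simplification): /v/ is the second consonant of a word-final cluster /tv/, so it deletes. /wogumoovaiwiitv/ → wogumoovaiwiit.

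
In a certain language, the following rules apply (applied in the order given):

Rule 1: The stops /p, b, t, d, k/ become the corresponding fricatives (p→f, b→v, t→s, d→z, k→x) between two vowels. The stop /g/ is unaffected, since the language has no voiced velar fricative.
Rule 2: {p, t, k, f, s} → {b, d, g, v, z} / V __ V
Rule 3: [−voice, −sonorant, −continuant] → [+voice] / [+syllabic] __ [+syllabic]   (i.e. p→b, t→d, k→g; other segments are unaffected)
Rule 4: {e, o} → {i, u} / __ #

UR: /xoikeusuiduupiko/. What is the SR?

Rule 1 (intervocalic spirantization): /k/ is a stop between vowels /i/ and /e/, so it spirantizes to the fricative [x]. /d/ is a stop between vowels /i/ and /u/, so it spirantizes to the fricative [z]. /p/ is a stop between vowels /u/ and /i/, so it spirantizes to the fricative [f]. /k/ is a stop between vowels /i/ and /o/, so it spirantizes to the fricative [x]. /xoikeusuiduupiko/ → xoixeusuizuufixo.
Rule 2 (intervocalic voicing): /s/ is a voiceless obstruent between vowels /u/ and /u/, so it voices to [z]. /f/ is a voiceless obstruent between vowels /u/ and /i/, so it voices to [v]. /xoixeusuizuufixo/ → xoixeuzuizuuvixo.
Rule 3 (intervocalic voicing): no segment meets the environment; /xoixeuzuizuuvixo/ is unchanged.
Rule 4 (final vowel raising): /o/ is a mid vowel in word-final position, so it raises to [u]. /xoixeuzuizuuvixo/ → xoixeuzuizuuvixu.

xoixeuzuizuuvixu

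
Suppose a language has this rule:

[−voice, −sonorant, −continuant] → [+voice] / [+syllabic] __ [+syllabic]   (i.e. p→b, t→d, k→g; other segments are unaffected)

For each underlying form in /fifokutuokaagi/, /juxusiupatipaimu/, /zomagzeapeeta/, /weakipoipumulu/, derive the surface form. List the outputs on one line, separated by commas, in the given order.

/fifokutuokaagi/: /k/ is a voiceless stop between vowels /o/ and /u/, so it voices to [g]. /t/ is a voiceless stop between vowels /u/ and /u/, so it voices to [d]. /k/ is a voiceless stop between vowels /o/ and /a/, so it voices to [g]. → [fifoguduogaagi].
/juxusiupatipaimu/: /p/ is a voiceless stop between vowels /u/ and /a/, so it voices to [b]. /t/ is a voiceless stop between vowels /a/ and /i/, so it voices to [d]. /p/ is a voiceless stop between vowels /i/ and /a/, so it voices to [b]. → [juxusiubadibaimu].
/zomagzeapeeta/: /p/ is a voiceless stop between vowels /a/ and /e/, so it voices to [b]. /t/ is a voiceless stop between vowels /e/ and /a/, so it voices to [d]. → [zomagzeabeeda].
/weakipoipumulu/: /k/ is a voiceless stop between vowels /a/ and /i/, so it voices to [g]. /p/ is a voiceless stop between vowels /i/ and /o/, so it voices to [b]. /p/ is a voiceless stop between vowels /i/ and /u/, so it voices to [b]. → [weagiboibumulu].

fifoguduogaagi, juxusiubadibaimu, zomagzeabeeda, weagiboibumulu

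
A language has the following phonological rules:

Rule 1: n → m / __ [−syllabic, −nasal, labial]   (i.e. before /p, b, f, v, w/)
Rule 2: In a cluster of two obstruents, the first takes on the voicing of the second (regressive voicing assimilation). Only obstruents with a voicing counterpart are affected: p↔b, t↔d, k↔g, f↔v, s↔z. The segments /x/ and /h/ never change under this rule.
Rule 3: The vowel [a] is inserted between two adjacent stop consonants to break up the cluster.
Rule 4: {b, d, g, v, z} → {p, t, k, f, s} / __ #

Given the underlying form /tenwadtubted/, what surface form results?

temwatatupatet

Rule 1 (nasal place assimilation): /n/ precedes the labial consonant /w/, so it assimilates in place to [m]. /tenwadtubted/ → temwadtubted.
Rule 2 (regressive voicing assimilation): /d/ precedes the voiceless obstruent /t/, so it devoices to [t] by assimilation. /b/ precedes the voiceless obstruent /t/, so it devoices to [p] by assimilation. /temwadtubted/ → temwattupted.
Rule 3 (stop-cluster a-epenthesis): /t/ and /t/ form a stop–stop cluster, so [a] is inserted between them. /p/ and /t/ form a stop–stop cluster, so [a] is inserted between them. /temwattupted/ → temwatatupated.
Rule 4 (final devoicing): /d/ is a voiced obstruent in word-final position, so it devoices to [t]. /temwatatupated/ → temwatatupatet.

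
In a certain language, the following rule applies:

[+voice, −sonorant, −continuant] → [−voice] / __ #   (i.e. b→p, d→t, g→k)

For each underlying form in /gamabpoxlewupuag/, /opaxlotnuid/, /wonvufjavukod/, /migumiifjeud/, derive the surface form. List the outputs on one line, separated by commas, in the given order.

/gamabpoxlewupuag/: /g/ is a voiced stop in word-final position, so it devoices to [k]. → [gamabpoxlewupuak].
/opaxlotnuid/: /d/ is a voiced stop in word-final position, so it devoices to [t]. → [opaxlotnuit].
/wonvufjavukod/: /d/ is a voiced stop in word-final position, so it devoices to [t]. → [wonvufjavukot].
/migumiifjeud/: /d/ is a voiced stop in word-final position, so it devoices to [t]. → [migumiifjeut].

gamabpoxlewupuak, opaxlotnuit, wonvufjavukot, migumiifjeut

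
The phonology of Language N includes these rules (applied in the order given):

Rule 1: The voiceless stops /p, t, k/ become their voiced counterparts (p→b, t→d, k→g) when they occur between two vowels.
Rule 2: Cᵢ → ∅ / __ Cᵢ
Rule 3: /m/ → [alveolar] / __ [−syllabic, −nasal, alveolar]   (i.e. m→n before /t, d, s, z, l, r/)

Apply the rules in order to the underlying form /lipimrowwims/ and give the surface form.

Rule 1 (intervocalic voicing): /p/ is a voiceless stop between vowels /i/ and /i/, so it voices to [b]. /lipimrowwims/ → libimrowwims.
Rule 2 (degemination): /ww/ is a geminate; the first /w/ deletes. /libimrowwims/ → libimrowims.
Rule 3 (nasal place assimilation): /m/ precedes the alveolar consonant /r/, so it assimilates in place to [n]. /m/ precedes the alveolar consonant /s/, so it assimilates in place to [n]. /libimrowims/ → libinrowins.

libinrowins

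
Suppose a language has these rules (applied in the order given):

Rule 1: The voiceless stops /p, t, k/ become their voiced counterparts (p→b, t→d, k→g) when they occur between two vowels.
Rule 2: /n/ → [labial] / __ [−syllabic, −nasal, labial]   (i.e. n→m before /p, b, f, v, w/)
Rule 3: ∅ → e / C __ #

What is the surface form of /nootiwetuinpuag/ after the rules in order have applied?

Rule 1 (intervocalic voicing): /t/ is a voiceless stop between vowels /o/ and /i/, so it voices to [d]. /t/ is a voiceless stop between vowels /e/ and /u/, so it voices to [d]. /nootiwetuinpuag/ → noodiweduinpuag.
Rule 2 (nasal place assimilation): /n/ precedes the labial consonant /p/, so it assimilates in place to [m]. /noodiweduinpuag/ → noodiweduimpuag.
Rule 3 (final e-epenthesis): the form ends in the consonant /g/, so [e] is inserted word-finally. /noodiweduimpuag/ → noodiweduimpuage.

noodiweduimpuage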